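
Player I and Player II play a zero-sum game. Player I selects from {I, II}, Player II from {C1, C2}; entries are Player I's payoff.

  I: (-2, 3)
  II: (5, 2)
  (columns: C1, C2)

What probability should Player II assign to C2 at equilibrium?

7/8

Row minima: I → -2, II → 2; maximin = 2.
Column maxima: C1 → 5, C2 → 3; minimax = 3.
2 ≠ 3, so there is no saddle point; optimal play is mixed.
Let Player I play I with probability p. Expected payoff against C1: (-2)p + 5(1−p) = −7p + 5; against C2: 3p + 2(1−p) = p + 2.
Setting these equal: −7p + 5 = p + 2 ⇒ −8p = -3 ⇒ p = 3/8, and the value is (-7)·(3/8) + 5 = 19/8.
For Player II: with q = P(C1), equating I's and II's payoffs gives −5q + 3 = 3q + 2 ⇒ q = 1/8.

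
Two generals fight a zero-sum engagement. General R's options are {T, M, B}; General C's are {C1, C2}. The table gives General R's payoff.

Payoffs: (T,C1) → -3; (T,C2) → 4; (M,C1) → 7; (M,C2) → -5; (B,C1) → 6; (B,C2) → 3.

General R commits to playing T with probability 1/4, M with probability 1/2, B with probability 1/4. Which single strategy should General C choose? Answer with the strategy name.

If General C plays C1, General R's expected payoff is (1/4)·(-3) + (1/2)·7 + (1/4)·6 = 17/4.
If General C plays C2, General R's expected payoff is (1/4)·4 + (1/2)·(-5) + (1/4)·3 = -3/4.
General C minimizes General R's payoff; the smallest is -3/4, so the best response is C2.

C2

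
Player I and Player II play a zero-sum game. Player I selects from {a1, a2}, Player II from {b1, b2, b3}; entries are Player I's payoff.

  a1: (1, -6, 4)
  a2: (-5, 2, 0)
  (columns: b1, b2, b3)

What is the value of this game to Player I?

Row minima: a1 → -6, a2 → -5; maximin = -5.
Column maxima: b1 → 1, b2 → 2, b3 → 4; minimax = 1.
-5 ≠ 1, so there is no saddle point; optimal play is mixed.
b3 is strictly dominated by b1 (it gives Player I strictly more in every row), so Player II never plays it.
On the remaining 2×2 (a1, a2 vs b1, b2):
Let Player I play a1 with probability p. Expected payoff against b1: 1p + (-5)(1−p) = 6p − 5; against b2: (-6)p + 2(1−p) = −8p + 2.
Setting these equal: 6p − 5 = −8p + 2 ⇒ 14p = 7 ⇒ p = 1/2, and the value is (6)·(1/2) − 5 = -2.
For Player II: with q = P(b1), equating a1's and a2's payoffs gives 7q − 6 = −7q + 2 ⇒ q = 4/7.

-2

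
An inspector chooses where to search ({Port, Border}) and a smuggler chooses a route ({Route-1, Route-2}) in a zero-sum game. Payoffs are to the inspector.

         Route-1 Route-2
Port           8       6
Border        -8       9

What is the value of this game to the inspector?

Row minima: Port → 6, Border → -8; maximin = 6.
Column maxima: Route-1 → 8, Route-2 → 9; minimax = 8.
6 ≠ 8, so there is no saddle point; optimal play is mixed.
Let the inspector play Port with probability p. Expected payoff against Route-1: 8p + (-8)(1−p) = 16p − 8; against Route-2: 6p + 9(1−p) = −3p + 9.
Setting these equal: 16p − 8 = −3p + 9 ⇒ 19p = 17 ⇒ p = 17/19, and the value is (16)·(17/19) − 8 = 120/19.
For the smuggler: with q = P(Route-1), equating Port's and Border's payoffs gives 2q + 6 = −17q + 9 ⇒ q = 3/19.

120/19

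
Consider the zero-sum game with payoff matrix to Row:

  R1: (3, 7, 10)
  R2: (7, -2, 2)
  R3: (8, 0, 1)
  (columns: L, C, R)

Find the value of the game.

Row minima: R1 → 3, R2 → -2, R3 → 0; maximin = 3.
Column maxima: L → 8, C → 7, R → 10; minimax = 7.
3 ≠ 7, so there is no saddle point; optimal play is mixed.
R is strictly dominated by C (it gives Row strictly more in every row), so Column never plays it.
With R eliminated, R2 is strictly dominated by R3 (R3 gives Row strictly more in every remaining column), so Row never plays it.
On the remaining 2×2 (R1, R3 vs L, C):
Let Row play R1 with probability p. Expected payoff against L: 3p + 8(1−p) = −5p + 8; against C: 7p + 0(1−p) = 7p.
Setting these equal: −5p + 8 = 7p ⇒ −12p = -8 ⇒ p = 2/3, and the value is (-5)·(2/3) + 8 = 14/3.
For Column: with q = P(L), equating R1's and R3's payoffs gives −4q + 7 = 8q ⇒ q = 7/12.

14/3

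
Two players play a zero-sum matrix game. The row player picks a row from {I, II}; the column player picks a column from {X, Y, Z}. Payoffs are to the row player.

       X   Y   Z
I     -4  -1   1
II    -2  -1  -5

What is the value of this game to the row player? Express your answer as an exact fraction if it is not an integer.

-11/4

Row minima: I → -4, II → -5; maximin = -4.
Column maxima: X → -2, Y → -1, Z → 1; minimax = -2.
-4 ≠ -2, so there is no saddle point; optimal play is mixed.
Y is strictly dominated by X (it gives the row player strictly more in every row), so the column player never plays it.
On the remaining 2×2 (I, II vs X, Z):
Let the row player play I with probability p. Expected payoff against X: (-4)p + (-2)(1−p) = −2p − 2; against Z: 1p + (-5)(1−p) = 6p − 5.
Setting these equal: −2p − 2 = 6p − 5 ⇒ −8p = -3 ⇒ p = 3/8, and the value is (-2)·(3/8) − 2 = -11/4.
For the column player: with q = P(X), equating I's and II's payoffs gives −5q + 1 = 3q − 5 ⇒ q = 3/4.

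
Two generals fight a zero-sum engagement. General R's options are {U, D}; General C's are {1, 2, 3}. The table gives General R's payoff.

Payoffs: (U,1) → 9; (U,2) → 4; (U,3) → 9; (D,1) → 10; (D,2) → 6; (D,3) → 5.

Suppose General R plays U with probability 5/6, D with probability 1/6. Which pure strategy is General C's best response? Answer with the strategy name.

If General C plays 1, General R's expected payoff is (5/6)·9 + (1/6)·10 = 55/6.
If General C plays 2, General R's expected payoff is (5/6)·4 + (1/6)·6 = 13/3.
If General C plays 3, General R's expected payoff is (5/6)·9 + (1/6)·5 = 25/3.
General C minimizes General R's payoff; the smallest is 13/3, so the best response is 2.

2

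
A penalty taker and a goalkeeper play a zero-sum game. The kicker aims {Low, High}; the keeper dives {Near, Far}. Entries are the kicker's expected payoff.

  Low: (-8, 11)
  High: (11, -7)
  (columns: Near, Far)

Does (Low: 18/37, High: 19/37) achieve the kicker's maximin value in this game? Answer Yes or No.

Yes

Against Near this mix gives (18/37)·(-8) + (19/37)·11 = 65/37.
Against Far this mix gives (18/37)·11 + (19/37)·(-7) = 65/37.
All of the keeper's active replies (Near, Far) yield 65/37, and no column does worse for the kicker. The mix makes the keeper indifferent and guarantees 65/37, so it is optimal.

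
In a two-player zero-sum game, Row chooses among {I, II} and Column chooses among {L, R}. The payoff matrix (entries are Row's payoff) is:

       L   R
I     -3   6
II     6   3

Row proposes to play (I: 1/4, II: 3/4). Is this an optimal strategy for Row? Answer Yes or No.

Against L this mix gives (1/4)·(-3) + (3/4)·6 = 15/4.
Against R this mix gives (1/4)·6 + (3/4)·3 = 15/4.
All of Column's active replies (L, R) yield 15/4, and no column does worse for Row. The mix makes Column indifferent and guarantees 15/4, so it is optimal.

Yes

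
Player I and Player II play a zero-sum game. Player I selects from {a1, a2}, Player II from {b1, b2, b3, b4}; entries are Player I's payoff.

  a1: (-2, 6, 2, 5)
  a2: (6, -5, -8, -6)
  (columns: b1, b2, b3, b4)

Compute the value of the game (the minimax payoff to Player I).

-2/9

Row minima: a1 → -2, a2 → -8; maximin = -2.
Column maxima: b1 → 6, b2 → 6, b3 → 2, b4 → 5; minimax = 2.
-2 ≠ 2, so there is no saddle point; optimal play is mixed.
b2 is strictly dominated by b3 (it gives Player I strictly more in every row), so Player II never plays it.
b4 is strictly dominated by b3 (it gives Player I strictly more in every row), so Player II never plays it.
On the remaining 2×2 (a1, a2 vs b1, b3):
Let Player I play a1 with probability p. Expected payoff against b1: (-2)p + 6(1−p) = −8p + 6; against b3: 2p + (-8)(1−p) = 10p − 8.
Setting these equal: −8p + 6 = 10p − 8 ⇒ −18p = -14 ⇒ p = 7/9, and the value is (-8)·(7/9) + 6 = -2/9.
For Player II: with q = P(b1), equating a1's and a2's payoffs gives −4q + 2 = 14q − 8 ⇒ q = 5/9.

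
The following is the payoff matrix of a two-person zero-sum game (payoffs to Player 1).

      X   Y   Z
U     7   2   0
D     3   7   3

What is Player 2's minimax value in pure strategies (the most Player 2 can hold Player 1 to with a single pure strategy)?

Column maxima: X → 7, Y → 7, Z → 3.
The smallest of these is 3.

3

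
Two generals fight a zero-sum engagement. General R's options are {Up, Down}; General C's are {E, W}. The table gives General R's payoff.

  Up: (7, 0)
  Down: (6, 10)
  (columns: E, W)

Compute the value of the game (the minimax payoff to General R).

Row minima: Up → 0, Down → 6; maximin = 6.
Column maxima: E → 7, W → 10; minimax = 7.
6 ≠ 7, so there is no saddle point; optimal play is mixed.
Let General R play Up with probability p. Expected payoff against E: 7p + 6(1−p) = p + 6; against W: 0p + 10(1−p) = −10p + 10.
Setting these equal: p + 6 = −10p + 10 ⇒ 11p = 4 ⇒ p = 4/11, and the value is (1)·(4/11) + 6 = 70/11.
For General C: with q = P(E), equating Up's and Down's payoffs gives 7q = −4q + 10 ⇒ q = 10/11.

70/11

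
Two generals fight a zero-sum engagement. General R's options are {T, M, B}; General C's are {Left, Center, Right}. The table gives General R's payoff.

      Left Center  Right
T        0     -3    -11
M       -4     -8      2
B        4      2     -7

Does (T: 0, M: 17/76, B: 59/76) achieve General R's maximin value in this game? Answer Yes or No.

No

Against Left this mix gives (17/76)·(-4) + (59/76)·4 = 42/19.
Against Center this mix gives (17/76)·(-8) + (59/76)·2 = -9/38.
Against Right this mix gives (17/76)·2 + (59/76)·(-7) = -379/76.
General C will play Right, holding General R to -379/76. Shifting weight toward the row that does better against Right would raise this floor (the equalizing mix achieves -52/19 against both Right and Center), so the proposed strategy is not optimal.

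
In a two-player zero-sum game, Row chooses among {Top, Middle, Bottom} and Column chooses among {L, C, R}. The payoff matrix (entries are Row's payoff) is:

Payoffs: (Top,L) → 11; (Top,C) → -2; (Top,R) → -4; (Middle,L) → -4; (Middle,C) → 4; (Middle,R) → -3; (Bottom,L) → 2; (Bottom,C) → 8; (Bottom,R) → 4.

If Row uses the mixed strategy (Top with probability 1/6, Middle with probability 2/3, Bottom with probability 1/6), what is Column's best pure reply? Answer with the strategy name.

If Column plays L, Row's expected payoff is (1/6)·11 + (2/3)·(-4) + (1/6)·2 = -1/2.
If Column plays C, Row's expected payoff is (1/6)·(-2) + (2/3)·4 + (1/6)·8 = 11/3.
If Column plays R, Row's expected payoff is (1/6)·(-4) + (2/3)·(-3) + (1/6)·4 = -2.
Column minimizes Row's payoff; the smallest is -2, so the best response is R.

R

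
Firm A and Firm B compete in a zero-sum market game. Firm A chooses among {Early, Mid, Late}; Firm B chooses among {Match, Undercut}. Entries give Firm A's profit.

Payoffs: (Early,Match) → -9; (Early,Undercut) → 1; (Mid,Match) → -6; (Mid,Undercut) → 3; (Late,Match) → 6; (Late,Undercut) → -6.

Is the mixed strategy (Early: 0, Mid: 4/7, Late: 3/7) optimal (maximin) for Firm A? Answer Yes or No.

Against Match this mix gives (4/7)·(-6) + (3/7)·6 = -6/7.
Against Undercut this mix gives (4/7)·3 + (3/7)·(-6) = -6/7.
All of Firm B's active replies (Match, Undercut) yield -6/7, and no column does worse for Firm A. The mix makes Firm B indifferent and guarantees -6/7, so it is optimal.

Yes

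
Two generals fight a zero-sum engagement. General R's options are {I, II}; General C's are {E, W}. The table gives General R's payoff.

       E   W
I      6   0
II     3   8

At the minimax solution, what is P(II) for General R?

Row minima: I → 0, II → 3; maximin = 3.
Column maxima: E → 6, W → 8; minimax = 6.
3 ≠ 6, so there is no saddle point; optimal play is mixed.
Let General R play I with probability p. Expected payoff against E: 6p + 3(1−p) = 3p + 3; against W: 0p + 8(1−p) = −8p + 8.
Setting these equal: 3p + 3 = −8p + 8 ⇒ 11p = 5 ⇒ p = 5/11, and the value is (3)·(5/11) + 3 = 48/11.
For General C: with q = P(E), equating I's and II's payoffs gives 6q = −5q + 8 ⇒ q = 8/11.

6/11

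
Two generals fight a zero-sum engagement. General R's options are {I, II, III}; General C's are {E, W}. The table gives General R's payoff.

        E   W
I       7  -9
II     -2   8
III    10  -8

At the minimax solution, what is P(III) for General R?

Row minima: I → -9, II → -2, III → -8; maximin = -2.
Column maxima: E → 10, W → 8; minimax = 8.
-2 ≠ 8, so there is no saddle point; optimal play is mixed.
I is strictly dominated by III, so General R never plays it.
On the remaining 2×2 (II, III vs E, W):
Let General R play II with probability p. Expected payoff against E: (-2)p + 10(1−p) = −12p + 10; against W: 8p + (-8)(1−p) = 16p − 8.
Setting these equal: −12p + 10 = 16p − 8 ⇒ −28p = -18 ⇒ p = 9/14, and the value is (-12)·(9/14) + 10 = 16/7.
For General C: with q = P(E), equating II's and III's payoffs gives −10q + 8 = 18q − 8 ⇒ q = 4/7.

5/14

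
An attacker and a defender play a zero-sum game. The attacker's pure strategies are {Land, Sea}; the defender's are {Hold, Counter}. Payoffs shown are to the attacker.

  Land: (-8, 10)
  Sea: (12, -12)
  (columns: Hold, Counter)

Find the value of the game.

4/7

Row minima: Land → -8, Sea → -12; maximin = -8.
Column maxima: Hold → 12, Counter → 10; minimax = 10.
-8 ≠ 10, so there is no saddle point; optimal play is mixed.
Let the attacker play Land with probability p. Expected payoff against Hold: (-8)p + 12(1−p) = −20p + 12; against Counter: 10p + (-12)(1−p) = 22p − 12.
Setting these equal: −20p + 12 = 22p − 12 ⇒ −42p = -24 ⇒ p = 4/7, and the value is (-20)·(4/7) + 12 = 4/7.
For the defender: with q = P(Hold), equating Land's and Sea's payoffs gives −18q + 10 = 24q − 12 ⇒ q = 11/21.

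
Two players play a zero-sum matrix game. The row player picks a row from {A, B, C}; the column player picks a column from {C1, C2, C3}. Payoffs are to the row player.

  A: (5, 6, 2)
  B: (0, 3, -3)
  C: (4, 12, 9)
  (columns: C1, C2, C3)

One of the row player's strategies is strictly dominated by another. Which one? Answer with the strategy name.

A gives a strictly higher payoff than B against every column: 5 > 0, 6 > 3, 2 > -3.
So B is strictly dominated and the row player never plays it.

B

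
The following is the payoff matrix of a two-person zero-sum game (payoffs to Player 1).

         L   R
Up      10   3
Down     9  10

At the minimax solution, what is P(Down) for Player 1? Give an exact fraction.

Row minima: Up → 3, Down → 9; maximin = 9.
Column maxima: L → 10, R → 10; minimax = 10.
9 ≠ 10, so there is no saddle point; optimal play is mixed.
Let Player 1 play Up with probability p. Expected payoff against L: 10p + 9(1−p) = p + 9; against R: 3p + 10(1−p) = −7p + 10.
Setting these equal: p + 9 = −7p + 10 ⇒ 8p = 1 ⇒ p = 1/8, and the value is (1)·(1/8) + 9 = 73/8.
For Player 2: with q = P(L), equating Up's and Down's payoffs gives 7q + 3 = −q + 10 ⇒ q = 7/8.

7/8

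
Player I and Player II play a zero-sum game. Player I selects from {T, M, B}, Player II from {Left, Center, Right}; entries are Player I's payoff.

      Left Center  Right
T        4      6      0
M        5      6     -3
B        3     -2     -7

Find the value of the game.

Row minima: T → 0, M → -3, B → -7; maximin = 0.
Column maxima: Left → 5, Center → 6, Right → 0; minimax = 0.
Since maximin = minimax = 0, there is a saddle point and the value is 0.

0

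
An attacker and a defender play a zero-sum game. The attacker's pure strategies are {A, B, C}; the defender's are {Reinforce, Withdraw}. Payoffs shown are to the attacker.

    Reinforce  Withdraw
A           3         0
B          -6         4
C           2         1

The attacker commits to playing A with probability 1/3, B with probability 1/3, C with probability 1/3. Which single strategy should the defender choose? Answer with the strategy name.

Reinforce

If the defender plays Reinforce, the attacker's expected payoff is (1/3)·3 + (1/3)·(-6) + (1/3)·2 = -1/3.
If the defender plays Withdraw, the attacker's expected payoff is (1/3)·0 + (1/3)·4 + (1/3)·1 = 5/3.
The defender minimizes the attacker's payoff; the smallest is -1/3, so the best response is Reinforce.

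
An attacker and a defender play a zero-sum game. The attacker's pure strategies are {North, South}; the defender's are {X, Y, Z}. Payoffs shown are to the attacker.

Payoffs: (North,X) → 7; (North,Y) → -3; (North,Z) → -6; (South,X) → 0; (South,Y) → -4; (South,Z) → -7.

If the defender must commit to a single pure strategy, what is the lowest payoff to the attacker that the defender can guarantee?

-6

Column maxima: X → 7, Y → -3, Z → -6.
The smallest of these is -6.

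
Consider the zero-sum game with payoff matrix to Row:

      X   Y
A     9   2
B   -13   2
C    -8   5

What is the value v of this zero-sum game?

Row minima: A → 2, B → -13, C → -8; maximin = 2.
Column maxima: X → 9, Y → 5; minimax = 5.
2 ≠ 5, so there is no saddle point; optimal play is mixed.
B is strictly dominated by C, so Row never plays it.
On the remaining 2×2 (A, C vs X, Y):
Let Row play A with probability p. Expected payoff against X: 9p + (-8)(1−p) = 17p − 8; against Y: 2p + 5(1−p) = −3p + 5.
Setting these equal: 17p − 8 = −3p + 5 ⇒ 20p = 13 ⇒ p = 13/20, and the value is (17)·(13/20) − 8 = 61/20.
For Column: with q = P(X), equating A's and C's payoffs gives 7q + 2 = −13q + 5 ⇒ q = 3/20.

61/20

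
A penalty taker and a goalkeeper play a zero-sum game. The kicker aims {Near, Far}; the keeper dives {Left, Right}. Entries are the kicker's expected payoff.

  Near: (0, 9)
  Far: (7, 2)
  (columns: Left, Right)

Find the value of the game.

Row minima: Near → 0, Far → 2; maximin = 2.
Column maxima: Left → 7, Right → 9; minimax = 7.
2 ≠ 7, so there is no saddle point; optimal play is mixed.
Let the kicker play Near with probability p. Expected payoff against Left: 0p + 7(1−p) = −7p + 7; against Right: 9p + 2(1−p) = 7p + 2.
Setting these equal: −7p + 7 = 7p + 2 ⇒ −14p = -5 ⇒ p = 5/14, and the value is (-7)·(5/14) + 7 = 9/2.
For the keeper: with q = P(Left), equating Near's and Far's payoffs gives −9q + 9 = 5q + 2 ⇒ q = 1/2.

9/2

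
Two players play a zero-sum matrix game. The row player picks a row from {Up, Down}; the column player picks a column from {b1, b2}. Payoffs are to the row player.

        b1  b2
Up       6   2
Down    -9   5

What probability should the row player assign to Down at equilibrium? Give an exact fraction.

2/9

Row minima: Up → 2, Down → -9; maximin = 2.
Column maxima: b1 → 6, b2 → 5; minimax = 5.
2 ≠ 5, so there is no saddle point; optimal play is mixed.
Let the row player play Up with probability p. Expected payoff against b1: 6p + (-9)(1−p) = 15p − 9; against b2: 2p + 5(1−p) = −3p + 5.
Setting these equal: 15p − 9 = −3p + 5 ⇒ 18p = 14 ⇒ p = 7/9, and the value is (15)·(7/9) − 9 = 8/3.
For the column player: with q = P(b1), equating Up's and Down's payoffs gives 4q + 2 = −14q + 5 ⇒ q = 1/6.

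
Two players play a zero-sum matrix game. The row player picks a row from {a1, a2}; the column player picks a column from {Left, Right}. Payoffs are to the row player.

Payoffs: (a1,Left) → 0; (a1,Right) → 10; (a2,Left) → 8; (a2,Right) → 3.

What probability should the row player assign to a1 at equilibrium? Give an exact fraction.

Row minima: a1 → 0, a2 → 3; maximin = 3.
Column maxima: Left → 8, Right → 10; minimax = 8.
3 ≠ 8, so there is no saddle point; optimal play is mixed.
Let the row player play a1 with probability p. Expected payoff against Left: 0p + 8(1−p) = −8p + 8; against Right: 10p + 3(1−p) = 7p + 3.
Setting these equal: −8p + 8 = 7p + 3 ⇒ −15p = -5 ⇒ p = 1/3, and the value is (-8)·(1/3) + 8 = 16/3.
For the column player: with q = P(Left), equating a1's and a2's payoffs gives −10q + 10 = 5q + 3 ⇒ q = 7/15.

1/3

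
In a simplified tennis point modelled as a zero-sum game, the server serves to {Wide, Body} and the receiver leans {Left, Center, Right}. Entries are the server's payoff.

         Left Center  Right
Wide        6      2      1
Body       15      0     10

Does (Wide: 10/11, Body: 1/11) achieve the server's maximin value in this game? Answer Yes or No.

Yes

Against Left this mix gives (10/11)·6 + (1/11)·15 = 75/11.
Against Center this mix gives (10/11)·2 + (1/11)·0 = 20/11.
Against Right this mix gives (10/11)·1 + (1/11)·10 = 20/11.
All of the receiver's active replies (Center, Right) yield 20/11, and no column does worse for the server. The mix makes the receiver indifferent and guarantees 20/11, so it is optimal.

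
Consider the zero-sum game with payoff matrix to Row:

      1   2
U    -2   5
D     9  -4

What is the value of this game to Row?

37/20

Row minima: U → -2, D → -4; maximin = -2.
Column maxima: 1 → 9, 2 → 5; minimax = 5.
-2 ≠ 5, so there is no saddle point; optimal play is mixed.
Let Row play U with probability p. Expected payoff against 1: (-2)p + 9(1−p) = −11p + 9; against 2: 5p + (-4)(1−p) = 9p − 4.
Setting these equal: −11p + 9 = 9p − 4 ⇒ −20p = -13 ⇒ p = 13/20, and the value is (-11)·(13/20) + 9 = 37/20.
For Column: with q = P(1), equating U's and D's payoffs gives −7q + 5 = 13q − 4 ⇒ q = 9/20.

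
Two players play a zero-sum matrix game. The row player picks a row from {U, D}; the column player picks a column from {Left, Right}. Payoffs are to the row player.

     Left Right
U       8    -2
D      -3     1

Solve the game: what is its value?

Row minima: U → -2, D → -3; maximin = -2.
Column maxima: Left → 8, Right → 1; minimax = 1.
-2 ≠ 1, so there is no saddle point; optimal play is mixed.
Let the row player play U with probability p. Expected payoff against Left: 8p + (-3)(1−p) = 11p − 3; against Right: (-2)p + 1(1−p) = −3p + 1.
Setting these equal: 11p − 3 = −3p + 1 ⇒ 14p = 4 ⇒ p = 2/7, and the value is (11)·(2/7) − 3 = 1/7.
For the column player: with q = P(Left), equating U's and D's payoffs gives 10q − 2 = −4q + 1 ⇒ q = 3/14.

1/7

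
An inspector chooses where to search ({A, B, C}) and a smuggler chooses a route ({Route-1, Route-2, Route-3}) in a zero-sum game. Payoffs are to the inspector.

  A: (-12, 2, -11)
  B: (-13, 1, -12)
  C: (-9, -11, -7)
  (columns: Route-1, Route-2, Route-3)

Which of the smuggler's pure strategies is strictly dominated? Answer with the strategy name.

Route-1 holds the inspector's payoff strictly below Route-3 in every row: -12 < -11, -13 < -12, -9 < -7.
So Route-3 is strictly dominated for the smuggler.

Route-3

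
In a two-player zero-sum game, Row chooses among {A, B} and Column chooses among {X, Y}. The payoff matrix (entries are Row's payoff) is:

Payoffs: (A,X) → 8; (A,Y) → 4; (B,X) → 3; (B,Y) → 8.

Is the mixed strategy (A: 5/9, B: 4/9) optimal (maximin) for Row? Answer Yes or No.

Against X this mix gives (5/9)·8 + (4/9)·3 = 52/9.
Against Y this mix gives (5/9)·4 + (4/9)·8 = 52/9.
All of Column's active replies (X, Y) yield 52/9, and no column does worse for Row. The mix makes Column indifferent and guarantees 52/9, so it is optimal.

Yes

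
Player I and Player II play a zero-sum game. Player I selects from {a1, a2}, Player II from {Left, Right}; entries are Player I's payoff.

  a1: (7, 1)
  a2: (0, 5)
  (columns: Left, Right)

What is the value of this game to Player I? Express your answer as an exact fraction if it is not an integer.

Row minima: a1 → 1, a2 → 0; maximin = 1.
Column maxima: Left → 7, Right → 5; minimax = 5.
1 ≠ 5, so there is no saddle point; optimal play is mixed.
Let Player I play a1 with probability p. Expected payoff against Left: 7p + 0(1−p) = 7p; against Right: 1p + 5(1−p) = −4p + 5.
Setting these equal: 7p = −4p + 5 ⇒ 11p = 5 ⇒ p = 5/11, and the value is (7)·(5/11) = 35/11.
For Player II: with q = P(Left), equating a1's and a2's payoffs gives 6q + 1 = −5q + 5 ⇒ q = 4/11.

35/11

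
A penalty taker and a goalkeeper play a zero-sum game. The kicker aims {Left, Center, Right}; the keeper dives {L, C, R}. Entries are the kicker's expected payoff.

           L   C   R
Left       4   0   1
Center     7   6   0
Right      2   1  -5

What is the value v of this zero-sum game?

Row minima: Left → 0, Center → 0, Right → -5; maximin = 0.
Column maxima: L → 7, C → 6, R → 1; minimax = 1.
0 ≠ 1, so there is no saddle point; optimal play is mixed.
Right is strictly dominated by Center, so the kicker never plays it.
L is strictly dominated by C (it gives the kicker strictly more in every row), so the keeper never plays it.
On the remaining 2×2 (Left, Center vs C, R):
Let the kicker play Left with probability p. Expected payoff against C: 0p + 6(1−p) = −6p + 6; against R: 1p + 0(1−p) = p.
Setting these equal: −6p + 6 = p ⇒ −7p = -6 ⇒ p = 6/7, and the value is (-6)·(6/7) + 6 = 6/7.
For the keeper: with q = P(C), equating Left's and Center's payoffs gives −q + 1 = 6q ⇒ q = 1/7.

6/7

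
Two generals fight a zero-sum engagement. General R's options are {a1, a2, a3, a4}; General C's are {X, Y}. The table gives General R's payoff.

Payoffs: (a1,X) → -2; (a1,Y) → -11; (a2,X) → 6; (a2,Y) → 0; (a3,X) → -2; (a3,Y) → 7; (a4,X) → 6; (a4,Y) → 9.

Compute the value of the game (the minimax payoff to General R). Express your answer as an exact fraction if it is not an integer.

6

Row minima: a1 → -11, a2 → 0, a3 → -2, a4 → 6; maximin = 6.
Column maxima: X → 6, Y → 9; minimax = 6.
Since maximin = minimax = 6, there is a saddle point and the value is 6.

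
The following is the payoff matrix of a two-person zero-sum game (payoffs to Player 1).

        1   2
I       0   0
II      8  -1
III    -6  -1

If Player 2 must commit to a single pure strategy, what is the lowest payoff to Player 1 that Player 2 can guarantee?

0

Column maxima: 1 → 8, 2 → 0.
The smallest of these is 0.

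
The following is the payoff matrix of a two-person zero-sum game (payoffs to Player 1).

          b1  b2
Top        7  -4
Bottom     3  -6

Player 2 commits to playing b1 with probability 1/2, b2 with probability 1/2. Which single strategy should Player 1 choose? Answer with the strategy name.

Top

Expected payoff of Top: (1/2)·7 + (1/2)·(-4) = 3/2.
Expected payoff of Bottom: (1/2)·3 + (1/2)·(-6) = -3/2.
The largest is 3/2, so Player 1's best response is Top.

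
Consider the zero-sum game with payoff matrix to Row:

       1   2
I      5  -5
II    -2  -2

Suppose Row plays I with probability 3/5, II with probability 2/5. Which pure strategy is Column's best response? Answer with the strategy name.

If Column plays 1, Row's expected payoff is (3/5)·5 + (2/5)·(-2) = 11/5.
If Column plays 2, Row's expected payoff is (3/5)·(-5) + (2/5)·(-2) = -19/5.
Column minimizes Row's payoff; the smallest is -19/5, so the best response is 2.

2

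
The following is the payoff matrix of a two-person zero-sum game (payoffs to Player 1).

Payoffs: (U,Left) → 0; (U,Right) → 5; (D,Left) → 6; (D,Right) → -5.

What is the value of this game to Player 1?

Row minima: U → 0, D → -5; maximin = 0.
Column maxima: Left → 6, Right → 5; minimax = 5.
0 ≠ 5, so there is no saddle point; optimal play is mixed.
Let Player 1 play U with probability p. Expected payoff against Left: 0p + 6(1−p) = −6p + 6; against Right: 5p + (-5)(1−p) = 10p − 5.
Setting these equal: −6p + 6 = 10p − 5 ⇒ −16p = -11 ⇒ p = 11/16, and the value is (-6)·(11/16) + 6 = 15/8.
For Player 2: with q = P(Left), equating U's and D's payoffs gives −5q + 5 = 11q − 5 ⇒ q = 5/8.

15/8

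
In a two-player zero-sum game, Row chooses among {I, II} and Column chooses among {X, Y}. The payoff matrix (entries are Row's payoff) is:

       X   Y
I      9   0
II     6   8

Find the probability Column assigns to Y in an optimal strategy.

Row minima: I → 0, II → 6; maximin = 6.
Column maxima: X → 9, Y → 8; minimax = 8.
6 ≠ 8, so there is no saddle point; optimal play is mixed.
Let Row play I with probability p. Expected payoff against X: 9p + 6(1−p) = 3p + 6; against Y: 0p + 8(1−p) = −8p + 8.
Setting these equal: 3p + 6 = −8p + 8 ⇒ 11p = 2 ⇒ p = 2/11, and the value is (3)·(2/11) + 6 = 72/11.
For Column: with q = P(X), equating I's and II's payoffs gives 9q = −2q + 8 ⇒ q = 8/11.

3/11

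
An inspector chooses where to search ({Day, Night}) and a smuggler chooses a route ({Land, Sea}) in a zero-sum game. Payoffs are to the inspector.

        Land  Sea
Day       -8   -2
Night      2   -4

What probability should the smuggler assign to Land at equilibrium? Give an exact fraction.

1/6

Row minima: Day → -8, Night → -4; maximin = -4.
Column maxima: Land → 2, Sea → -2; minimax = -2.
-4 ≠ -2, so there is no saddle point; optimal play is mixed.
Let the inspector play Day with probability p. Expected payoff against Land: (-8)p + 2(1−p) = −10p + 2; against Sea: (-2)p + (-4)(1−p) = 2p − 4.
Setting these equal: −10p + 2 = 2p − 4 ⇒ −12p = -6 ⇒ p = 1/2, and the value is (-10)·(1/2) + 2 = -3.
For the smuggler: with q = P(Land), equating Day's and Night's payoffs gives −6q − 2 = 6q − 4 ⇒ q = 1/6.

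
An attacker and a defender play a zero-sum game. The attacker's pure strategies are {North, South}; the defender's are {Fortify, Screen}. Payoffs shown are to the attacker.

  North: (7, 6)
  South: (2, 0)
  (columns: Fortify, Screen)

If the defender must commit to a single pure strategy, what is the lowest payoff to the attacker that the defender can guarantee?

6

Column maxima: Fortify → 7, Screen → 6.
The smallest of these is 6.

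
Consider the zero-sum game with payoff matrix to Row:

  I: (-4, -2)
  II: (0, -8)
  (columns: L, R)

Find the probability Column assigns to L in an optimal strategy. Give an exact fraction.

3/5

Row minima: I → -4, II → -8; maximin = -4.
Column maxima: L → 0, R → -2; minimax = -2.
-4 ≠ -2, so there is no saddle point; optimal play is mixed.
Let Row play I with probability p. Expected payoff against L: (-4)p + 0(1−p) = −4p; against R: (-2)p + (-8)(1−p) = 6p − 8.
Setting these equal: −4p = 6p − 8 ⇒ −10p = -8 ⇒ p = 4/5, and the value is (-4)·(4/5) = -16/5.
For Column: with q = P(L), equating I's and II's payoffs gives −2q − 2 = 8q − 8 ⇒ q = 3/5.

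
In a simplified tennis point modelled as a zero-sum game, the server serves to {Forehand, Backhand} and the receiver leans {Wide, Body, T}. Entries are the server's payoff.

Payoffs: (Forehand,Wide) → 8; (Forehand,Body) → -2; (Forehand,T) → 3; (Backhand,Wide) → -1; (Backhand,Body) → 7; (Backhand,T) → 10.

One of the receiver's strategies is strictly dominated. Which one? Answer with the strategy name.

T

Body holds the server's payoff strictly below T in every row: -2 < 3, 7 < 10.
So T is strictly dominated for the receiver.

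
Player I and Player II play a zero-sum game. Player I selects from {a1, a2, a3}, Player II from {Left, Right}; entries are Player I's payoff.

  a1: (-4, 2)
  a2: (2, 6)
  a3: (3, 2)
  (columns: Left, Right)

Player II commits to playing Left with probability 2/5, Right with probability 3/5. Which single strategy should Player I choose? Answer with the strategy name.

a2

Expected payoff of a1: (2/5)·(-4) + (3/5)·2 = -2/5.
Expected payoff of a2: (2/5)·2 + (3/5)·6 = 22/5.
Expected payoff of a3: (2/5)·3 + (3/5)·2 = 12/5.
The largest is 22/5, so Player I's best response is a2.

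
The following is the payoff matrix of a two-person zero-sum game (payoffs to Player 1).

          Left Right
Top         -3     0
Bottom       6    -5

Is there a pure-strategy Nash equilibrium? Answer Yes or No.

Row minima: Top → -3, Bottom → -5; maximin = -3.
Column maxima: Left → 6, Right → 0; minimax = 0.
-3 ≠ 0, so no pure-strategy equilibrium exists.

No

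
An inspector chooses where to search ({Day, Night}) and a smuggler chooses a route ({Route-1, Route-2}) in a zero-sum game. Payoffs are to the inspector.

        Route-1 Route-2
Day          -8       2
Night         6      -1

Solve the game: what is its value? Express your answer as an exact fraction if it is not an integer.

4/17

Row minima: Day → -8, Night → -1; maximin = -1.
Column maxima: Route-1 → 6, Route-2 → 2; minimax = 2.
-1 ≠ 2, so there is no saddle point; optimal play is mixed.
Let the inspector play Day with probability p. Expected payoff against Route-1: (-8)p + 6(1−p) = −14p + 6; against Route-2: 2p + (-1)(1−p) = 3p − 1.
Setting these equal: −14p + 6 = 3p − 1 ⇒ −17p = -7 ⇒ p = 7/17, and the value is (-14)·(7/17) + 6 = 4/17.
For the smuggler: with q = P(Route-1), equating Day's and Night's payoffs gives −10q + 2 = 7q − 1 ⇒ q = 3/17.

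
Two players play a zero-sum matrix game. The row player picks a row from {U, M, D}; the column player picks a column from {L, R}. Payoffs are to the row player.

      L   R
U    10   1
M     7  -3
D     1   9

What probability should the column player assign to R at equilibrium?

Row minima: U → 1, M → -3, D → 1; maximin = 1.
Column maxima: L → 10, R → 9; minimax = 9.
1 ≠ 9, so there is no saddle point; optimal play is mixed.
M is strictly dominated by U, so the row player never plays it.
On the remaining 2×2 (U, D vs L, R):
Let the row player play U with probability p. Expected payoff against L: 10p + 1(1−p) = 9p + 1; against R: 1p + 9(1−p) = −8p + 9.
Setting these equal: 9p + 1 = −8p + 9 ⇒ 17p = 8 ⇒ p = 8/17, and the value is (9)·(8/17) + 1 = 89/17.
For the column player: with q = P(L), equating U's and D's payoffs gives 9q + 1 = −8q + 9 ⇒ q = 8/17.

9/17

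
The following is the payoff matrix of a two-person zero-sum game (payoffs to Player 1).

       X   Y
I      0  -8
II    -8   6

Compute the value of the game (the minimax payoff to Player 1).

-32/11

Row minima: I → -8, II → -8; maximin = -8.
Column maxima: X → 0, Y → 6; minimax = 0.
-8 ≠ 0, so there is no saddle point; optimal play is mixed.
Let Player 1 play I with probability p. Expected payoff against X: 0p + (-8)(1−p) = 8p − 8; against Y: (-8)p + 6(1−p) = −14p + 6.
Setting these equal: 8p − 8 = −14p + 6 ⇒ 22p = 14 ⇒ p = 7/11, and the value is (8)·(7/11) − 8 = -32/11.
For Player 2: with q = P(X), equating I's and II's payoffs gives 8q − 8 = −14q + 6 ⇒ q = 7/11.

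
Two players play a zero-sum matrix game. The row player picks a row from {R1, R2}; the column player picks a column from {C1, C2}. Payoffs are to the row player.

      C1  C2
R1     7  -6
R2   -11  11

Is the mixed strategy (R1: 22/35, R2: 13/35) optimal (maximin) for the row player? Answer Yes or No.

Against C1 this mix gives (22/35)·7 + (13/35)·(-11) = 11/35.
Against C2 this mix gives (22/35)·(-6) + (13/35)·11 = 11/35.
All of the column player's active replies (C1, C2) yield 11/35, and no column does worse for the row player. The mix makes the column player indifferent and guarantees 11/35, so it is optimal.

Yes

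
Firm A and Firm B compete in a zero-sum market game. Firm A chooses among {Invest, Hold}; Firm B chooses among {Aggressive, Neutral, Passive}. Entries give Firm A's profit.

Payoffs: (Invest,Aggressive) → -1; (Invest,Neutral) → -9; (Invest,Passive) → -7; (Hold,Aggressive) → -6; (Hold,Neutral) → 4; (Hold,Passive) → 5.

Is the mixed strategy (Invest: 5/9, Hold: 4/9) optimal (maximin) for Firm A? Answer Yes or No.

Yes

Against Aggressive this mix gives (5/9)·(-1) + (4/9)·(-6) = -29/9.
Against Neutral this mix gives (5/9)·(-9) + (4/9)·4 = -29/9.
Against Passive this mix gives (5/9)·(-7) + (4/9)·5 = -5/3.
All of Firm B's active replies (Aggressive, Neutral) yield -29/9, and no column does worse for Firm A. The mix makes Firm B indifferent and guarantees -29/9, so it is optimal.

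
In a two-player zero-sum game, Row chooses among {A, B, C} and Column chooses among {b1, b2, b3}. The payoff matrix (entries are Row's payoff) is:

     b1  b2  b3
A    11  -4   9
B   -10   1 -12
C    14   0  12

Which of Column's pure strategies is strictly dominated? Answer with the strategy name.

b1

b3 holds Row's payoff strictly below b1 in every row: 9 < 11, -12 < -10, 12 < 14.
So b1 is strictly dominated for Column.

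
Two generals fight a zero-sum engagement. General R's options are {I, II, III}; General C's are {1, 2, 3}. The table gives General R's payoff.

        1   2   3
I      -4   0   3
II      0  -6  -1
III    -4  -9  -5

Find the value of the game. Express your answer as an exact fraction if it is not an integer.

Row minima: I → -4, II → -6, III → -9; maximin = -4.
Column maxima: 1 → 0, 2 → 0, 3 → 3; minimax = 0.
-4 ≠ 0, so there is no saddle point; optimal play is mixed.
III is strictly dominated by II, so General R never plays it.
3 is strictly dominated by 2 (it gives General R strictly more in every row), so General C never plays it.
On the remaining 2×2 (I, II vs 1, 2):
Let General R play I with probability p. Expected payoff against 1: (-4)p + 0(1−p) = −4p; against 2: 0p + (-6)(1−p) = 6p − 6.
Setting these equal: −4p = 6p − 6 ⇒ −10p = -6 ⇒ p = 3/5, and the value is (-4)·(3/5) = -12/5.
For General C: with q = P(1), equating I's and II's payoffs gives −4q = 6q − 6 ⇒ q = 3/5.

-12/5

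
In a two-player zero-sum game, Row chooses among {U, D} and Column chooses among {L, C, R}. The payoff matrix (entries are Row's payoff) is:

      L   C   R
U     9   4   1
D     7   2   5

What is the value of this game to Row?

Row minima: U → 1, D → 2; maximin = 2.
Column maxima: L → 9, C → 4, R → 5; minimax = 4.
2 ≠ 4, so there is no saddle point; optimal play is mixed.
L is strictly dominated by C (it gives Row strictly more in every row), so Column never plays it.
On the remaining 2×2 (U, D vs C, R):
Let Row play U with probability p. Expected payoff against C: 4p + 2(1−p) = 2p + 2; against R: 1p + 5(1−p) = −4p + 5.
Setting these equal: 2p + 2 = −4p + 5 ⇒ 6p = 3 ⇒ p = 1/2, and the value is (2)·(1/2) + 2 = 3.
For Column: with q = P(C), equating U's and D's payoffs gives 3q + 1 = −3q + 5 ⇒ q = 2/3.

3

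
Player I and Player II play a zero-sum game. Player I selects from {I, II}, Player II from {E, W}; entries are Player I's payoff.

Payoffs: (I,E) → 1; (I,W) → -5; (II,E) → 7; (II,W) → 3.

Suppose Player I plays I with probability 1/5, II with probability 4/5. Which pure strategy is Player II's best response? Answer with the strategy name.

W

If Player II plays E, Player I's expected payoff is (1/5)·1 + (4/5)·7 = 29/5.
If Player II plays W, Player I's expected payoff is (1/5)·(-5) + (4/5)·3 = 7/5.
Player II minimizes Player I's payoff; the smallest is 7/5, so the best response is W.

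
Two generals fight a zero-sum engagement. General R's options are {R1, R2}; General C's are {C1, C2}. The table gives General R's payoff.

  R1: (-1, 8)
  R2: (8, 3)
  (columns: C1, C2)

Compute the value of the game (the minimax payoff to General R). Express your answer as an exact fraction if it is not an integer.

Row minima: R1 → -1, R2 → 3; maximin = 3.
Column maxima: C1 → 8, C2 → 8; minimax = 8.
3 ≠ 8, so there is no saddle point; optimal play is mixed.
Let General R play R1 with probability p. Expected payoff against C1: (-1)p + 8(1−p) = −9p + 8; against C2: 8p + 3(1−p) = 5p + 3.
Setting these equal: −9p + 8 = 5p + 3 ⇒ −14p = -5 ⇒ p = 5/14, and the value is (-9)·(5/14) + 8 = 67/14.
For General C: with q = P(C1), equating R1's and R2's payoffs gives −9q + 8 = 5q + 3 ⇒ q = 5/14.

67/14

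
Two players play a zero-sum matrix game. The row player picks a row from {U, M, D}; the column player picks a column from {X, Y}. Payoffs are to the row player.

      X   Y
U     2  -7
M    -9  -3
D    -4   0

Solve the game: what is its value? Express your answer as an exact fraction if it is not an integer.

-28/13

Row minima: U → -7, M → -9, D → -4; maximin = -4.
Column maxima: X → 2, Y → 0; minimax = 0.
-4 ≠ 0, so there is no saddle point; optimal play is mixed.
M is strictly dominated by D, so the row player never plays it.
On the remaining 2×2 (U, D vs X, Y):
Let the row player play U with probability p. Expected payoff against X: 2p + (-4)(1−p) = 6p − 4; against Y: (-7)p + 0(1−p) = −7p.
Setting these equal: 6p − 4 = −7p ⇒ 13p = 4 ⇒ p = 4/13, and the value is (6)·(4/13) − 4 = -28/13.
For the column player: with q = P(X), equating U's and D's payoffs gives 9q − 7 = −4q ⇒ q = 7/13.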